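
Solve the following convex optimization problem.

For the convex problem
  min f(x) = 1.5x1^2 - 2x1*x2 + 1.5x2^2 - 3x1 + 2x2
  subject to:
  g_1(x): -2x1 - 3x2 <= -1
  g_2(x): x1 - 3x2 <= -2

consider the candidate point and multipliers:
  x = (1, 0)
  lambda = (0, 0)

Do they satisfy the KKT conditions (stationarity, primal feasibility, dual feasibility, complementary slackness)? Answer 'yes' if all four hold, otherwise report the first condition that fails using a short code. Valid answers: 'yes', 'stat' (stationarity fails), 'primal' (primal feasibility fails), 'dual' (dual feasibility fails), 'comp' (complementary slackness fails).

Gradient of f: grad f(x) = Q x + c = (0, 0)
Constraint values g_i(x) = a_i^T x - b_i:
  g_1((1, 0)) = -1
  g_2((1, 0)) = 3
Stationarity residual: grad f(x) + sum_i lambda_i a_i = (0, 0)
  -> stationarity OK
Primal feasibility (all g_i <= 0): FAILS
Dual feasibility (all lambda_i >= 0): OK
Complementary slackness (lambda_i * g_i(x) = 0 for all i): OK

Verdict: the first failing condition is primal_feasibility -> primal.

primal


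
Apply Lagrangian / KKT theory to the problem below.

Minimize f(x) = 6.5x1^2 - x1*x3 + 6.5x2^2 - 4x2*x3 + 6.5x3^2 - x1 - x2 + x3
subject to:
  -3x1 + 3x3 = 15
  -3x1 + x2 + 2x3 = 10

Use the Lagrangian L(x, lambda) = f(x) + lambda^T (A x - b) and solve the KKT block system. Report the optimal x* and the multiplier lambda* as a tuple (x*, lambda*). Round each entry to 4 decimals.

Form the Lagrangian:
  L(x, lambda) = (1/2) x^T Q x + c^T x + lambda^T (A x - b)
Stationarity (grad_x L = 0): Q x + c + A^T lambda = 0.
Primal feasibility: A x = b.

This gives the KKT block system:
  [ Q   A^T ] [ x     ]   [-c ]
  [ A    0  ] [ lambda ] = [ b ]

Solving the linear system:
  x*      = (-1.3448, -1.3448, 3.6552)
  lambda* = (-40.4828, 33.1034)
  f(x*)   = 141.2759

x* = (-1.3448, -1.3448, 3.6552), lambda* = (-40.4828, 33.1034)


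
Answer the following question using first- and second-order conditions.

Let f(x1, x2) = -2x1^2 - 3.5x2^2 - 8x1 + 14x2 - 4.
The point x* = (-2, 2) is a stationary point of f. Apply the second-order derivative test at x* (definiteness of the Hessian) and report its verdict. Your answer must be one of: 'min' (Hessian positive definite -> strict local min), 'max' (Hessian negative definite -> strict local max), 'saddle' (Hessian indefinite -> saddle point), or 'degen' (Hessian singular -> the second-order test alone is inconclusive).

Compute the Hessian H = grad^2 f:
  H = [[-4, 0], [0, -7]]
Verify stationarity: grad f(x*) = H x* + g = (0, 0).
Eigenvalues of H: -7, -4.
Both eigenvalues < 0, so H is negative definite -> x* is a strict local max.

max


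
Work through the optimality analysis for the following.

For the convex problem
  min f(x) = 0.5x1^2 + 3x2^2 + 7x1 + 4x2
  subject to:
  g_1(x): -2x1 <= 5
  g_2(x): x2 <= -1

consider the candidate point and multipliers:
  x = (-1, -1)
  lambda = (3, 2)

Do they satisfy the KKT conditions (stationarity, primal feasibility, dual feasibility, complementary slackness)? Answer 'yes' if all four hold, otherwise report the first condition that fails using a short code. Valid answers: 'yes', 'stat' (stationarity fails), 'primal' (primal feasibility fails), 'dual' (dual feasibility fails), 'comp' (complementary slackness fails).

Gradient of f: grad f(x) = Q x + c = (6, -2)
Constraint values g_i(x) = a_i^T x - b_i:
  g_1((-1, -1)) = -3
  g_2((-1, -1)) = 0
Stationarity residual: grad f(x) + sum_i lambda_i a_i = (0, 0)
  -> stationarity OK
Primal feasibility (all g_i <= 0): OK
Dual feasibility (all lambda_i >= 0): OK
Complementary slackness (lambda_i * g_i(x) = 0 for all i): FAILS

Verdict: the first failing condition is complementary_slackness -> comp.

comp


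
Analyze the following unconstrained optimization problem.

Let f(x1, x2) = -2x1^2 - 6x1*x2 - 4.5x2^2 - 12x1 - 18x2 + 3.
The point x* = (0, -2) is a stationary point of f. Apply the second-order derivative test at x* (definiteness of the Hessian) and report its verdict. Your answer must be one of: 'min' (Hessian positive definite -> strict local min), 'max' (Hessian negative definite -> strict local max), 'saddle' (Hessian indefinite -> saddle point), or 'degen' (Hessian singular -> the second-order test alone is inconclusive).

Compute the Hessian H = grad^2 f:
  H = [[-4, -6], [-6, -9]]
Verify stationarity: grad f(x*) = H x* + g = (0, 0).
Eigenvalues of H: -13, 0.
H has a zero eigenvalue (singular; negative semidefinite but not definite), so H is neither positive definite, negative definite, nor indefinite. The second-order test alone is inconclusive -> degen.
(Indeed, f is constant along the null direction of H through x*, so x* is not a strict local extremum.)

degen


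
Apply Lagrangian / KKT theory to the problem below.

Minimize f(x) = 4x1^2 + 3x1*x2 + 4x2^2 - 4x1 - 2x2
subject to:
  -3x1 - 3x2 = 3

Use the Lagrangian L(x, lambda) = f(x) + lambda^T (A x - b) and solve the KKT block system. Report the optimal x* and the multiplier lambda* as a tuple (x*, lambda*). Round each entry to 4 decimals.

Form the Lagrangian:
  L(x, lambda) = (1/2) x^T Q x + c^T x + lambda^T (A x - b)
Stationarity (grad_x L = 0): Q x + c + A^T lambda = 0.
Primal feasibility: A x = b.

This gives the KKT block system:
  [ Q   A^T ] [ x     ]   [-c ]
  [ A    0  ] [ lambda ] = [ b ]

Solving the linear system:
  x*      = (-0.3, -0.7)
  lambda* = (-2.8333)
  f(x*)   = 5.55

x* = (-0.3, -0.7), lambda* = (-2.8333)


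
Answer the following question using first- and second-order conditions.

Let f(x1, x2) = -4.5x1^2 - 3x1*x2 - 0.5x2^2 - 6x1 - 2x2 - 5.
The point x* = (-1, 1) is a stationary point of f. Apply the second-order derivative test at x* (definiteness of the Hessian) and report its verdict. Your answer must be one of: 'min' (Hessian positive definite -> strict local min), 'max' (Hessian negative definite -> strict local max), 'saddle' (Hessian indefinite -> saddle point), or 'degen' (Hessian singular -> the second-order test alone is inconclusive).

Compute the Hessian H = grad^2 f:
  H = [[-9, -3], [-3, -1]]
Verify stationarity: grad f(x*) = H x* + g = (0, 0).
Eigenvalues of H: -10, 0.
H has a zero eigenvalue (singular; negative semidefinite but not definite), so H is neither positive definite, negative definite, nor indefinite. The second-order test alone is inconclusive -> degen.
(Indeed, f is constant along the null direction of H through x*, so x* is not a strict local extremum.)

degen


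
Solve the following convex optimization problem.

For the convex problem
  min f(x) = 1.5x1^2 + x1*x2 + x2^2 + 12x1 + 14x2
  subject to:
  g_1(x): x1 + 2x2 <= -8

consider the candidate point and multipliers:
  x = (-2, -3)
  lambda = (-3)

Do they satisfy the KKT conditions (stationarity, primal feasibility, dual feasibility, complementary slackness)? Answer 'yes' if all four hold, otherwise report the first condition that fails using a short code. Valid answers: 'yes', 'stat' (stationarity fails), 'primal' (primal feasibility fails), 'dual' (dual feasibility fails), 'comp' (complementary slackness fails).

Gradient of f: grad f(x) = Q x + c = (3, 6)
Constraint values g_i(x) = a_i^T x - b_i:
  g_1((-2, -3)) = 0
Stationarity residual: grad f(x) + sum_i lambda_i a_i = (0, 0)
  -> stationarity OK
Primal feasibility (all g_i <= 0): OK
Dual feasibility (all lambda_i >= 0): FAILS
Complementary slackness (lambda_i * g_i(x) = 0 for all i): OK

Verdict: the first failing condition is dual_feasibility -> dual.

dual


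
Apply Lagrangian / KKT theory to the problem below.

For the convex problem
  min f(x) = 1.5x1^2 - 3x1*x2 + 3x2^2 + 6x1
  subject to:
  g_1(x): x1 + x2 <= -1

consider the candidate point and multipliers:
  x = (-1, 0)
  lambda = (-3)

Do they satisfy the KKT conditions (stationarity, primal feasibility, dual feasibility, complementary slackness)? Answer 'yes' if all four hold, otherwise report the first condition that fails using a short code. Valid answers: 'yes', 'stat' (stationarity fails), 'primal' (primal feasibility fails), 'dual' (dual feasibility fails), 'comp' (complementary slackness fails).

Gradient of f: grad f(x) = Q x + c = (3, 3)
Constraint values g_i(x) = a_i^T x - b_i:
  g_1((-1, 0)) = 0
Stationarity residual: grad f(x) + sum_i lambda_i a_i = (0, 0)
  -> stationarity OK
Primal feasibility (all g_i <= 0): OK
Dual feasibility (all lambda_i >= 0): FAILS
Complementary slackness (lambda_i * g_i(x) = 0 for all i): OK

Verdict: the first failing condition is dual_feasibility -> dual.

dual


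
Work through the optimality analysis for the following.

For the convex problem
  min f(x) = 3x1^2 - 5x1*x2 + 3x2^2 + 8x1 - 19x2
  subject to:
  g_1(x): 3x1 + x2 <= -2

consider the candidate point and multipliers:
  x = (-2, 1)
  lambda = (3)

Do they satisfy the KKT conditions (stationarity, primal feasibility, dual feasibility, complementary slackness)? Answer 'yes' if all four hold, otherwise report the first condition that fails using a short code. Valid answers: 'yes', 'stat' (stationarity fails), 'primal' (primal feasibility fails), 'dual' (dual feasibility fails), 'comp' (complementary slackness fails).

Gradient of f: grad f(x) = Q x + c = (-9, -3)
Constraint values g_i(x) = a_i^T x - b_i:
  g_1((-2, 1)) = -3
Stationarity residual: grad f(x) + sum_i lambda_i a_i = (0, 0)
  -> stationarity OK
Primal feasibility (all g_i <= 0): OK
Dual feasibility (all lambda_i >= 0): OK
Complementary slackness (lambda_i * g_i(x) = 0 for all i): FAILS

Verdict: the first failing condition is complementary_slackness -> comp.

comp


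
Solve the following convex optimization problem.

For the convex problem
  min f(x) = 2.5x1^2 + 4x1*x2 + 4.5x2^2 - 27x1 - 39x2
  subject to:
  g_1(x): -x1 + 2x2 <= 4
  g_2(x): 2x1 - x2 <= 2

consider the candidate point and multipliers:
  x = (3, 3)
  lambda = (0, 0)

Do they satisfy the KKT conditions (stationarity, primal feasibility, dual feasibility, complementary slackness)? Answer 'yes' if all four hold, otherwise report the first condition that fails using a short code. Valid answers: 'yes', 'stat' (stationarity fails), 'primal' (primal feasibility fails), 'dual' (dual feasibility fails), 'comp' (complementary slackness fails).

Gradient of f: grad f(x) = Q x + c = (0, 0)
Constraint values g_i(x) = a_i^T x - b_i:
  g_1((3, 3)) = -1
  g_2((3, 3)) = 1
Stationarity residual: grad f(x) + sum_i lambda_i a_i = (0, 0)
  -> stationarity OK
Primal feasibility (all g_i <= 0): FAILS
Dual feasibility (all lambda_i >= 0): OK
Complementary slackness (lambda_i * g_i(x) = 0 for all i): OK

Verdict: the first failing condition is primal_feasibility -> primal.

primal


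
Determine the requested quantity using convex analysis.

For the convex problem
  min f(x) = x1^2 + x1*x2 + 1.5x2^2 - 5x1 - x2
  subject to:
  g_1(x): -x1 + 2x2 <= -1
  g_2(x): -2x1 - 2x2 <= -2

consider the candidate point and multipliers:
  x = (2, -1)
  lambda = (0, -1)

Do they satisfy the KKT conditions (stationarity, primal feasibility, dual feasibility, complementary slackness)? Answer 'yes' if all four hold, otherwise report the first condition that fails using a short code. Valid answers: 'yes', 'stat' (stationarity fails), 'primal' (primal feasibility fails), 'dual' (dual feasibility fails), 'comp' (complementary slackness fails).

Gradient of f: grad f(x) = Q x + c = (-2, -2)
Constraint values g_i(x) = a_i^T x - b_i:
  g_1((2, -1)) = -3
  g_2((2, -1)) = 0
Stationarity residual: grad f(x) + sum_i lambda_i a_i = (0, 0)
  -> stationarity OK
Primal feasibility (all g_i <= 0): OK
Dual feasibility (all lambda_i >= 0): FAILS
Complementary slackness (lambda_i * g_i(x) = 0 for all i): OK

Verdict: the first failing condition is dual_feasibility -> dual.

dual


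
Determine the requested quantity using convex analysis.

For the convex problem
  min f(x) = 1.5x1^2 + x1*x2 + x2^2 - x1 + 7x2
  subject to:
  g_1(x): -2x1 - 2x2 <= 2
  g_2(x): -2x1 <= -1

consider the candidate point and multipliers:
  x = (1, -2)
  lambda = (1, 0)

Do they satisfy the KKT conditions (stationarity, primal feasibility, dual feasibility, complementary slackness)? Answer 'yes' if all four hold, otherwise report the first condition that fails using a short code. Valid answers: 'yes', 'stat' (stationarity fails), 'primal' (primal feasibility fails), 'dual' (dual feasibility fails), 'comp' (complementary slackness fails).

Gradient of f: grad f(x) = Q x + c = (0, 4)
Constraint values g_i(x) = a_i^T x - b_i:
  g_1((1, -2)) = 0
  g_2((1, -2)) = -1
Stationarity residual: grad f(x) + sum_i lambda_i a_i = (-2, 2)
  -> stationarity FAILS
Primal feasibility (all g_i <= 0): OK
Dual feasibility (all lambda_i >= 0): OK
Complementary slackness (lambda_i * g_i(x) = 0 for all i): OK

Verdict: the first failing condition is stationarity -> stat.

stat


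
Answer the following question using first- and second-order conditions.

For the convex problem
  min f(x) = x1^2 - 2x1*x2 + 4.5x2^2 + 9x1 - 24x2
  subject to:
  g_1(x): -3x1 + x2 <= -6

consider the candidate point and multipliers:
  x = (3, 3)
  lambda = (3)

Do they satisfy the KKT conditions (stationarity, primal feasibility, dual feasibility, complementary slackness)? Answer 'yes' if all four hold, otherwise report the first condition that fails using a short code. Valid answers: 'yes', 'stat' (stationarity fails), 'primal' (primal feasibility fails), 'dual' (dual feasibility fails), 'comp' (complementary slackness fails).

Gradient of f: grad f(x) = Q x + c = (9, -3)
Constraint values g_i(x) = a_i^T x - b_i:
  g_1((3, 3)) = 0
Stationarity residual: grad f(x) + sum_i lambda_i a_i = (0, 0)
  -> stationarity OK
Primal feasibility (all g_i <= 0): OK
Dual feasibility (all lambda_i >= 0): OK
Complementary slackness (lambda_i * g_i(x) = 0 for all i): OK

Verdict: yes, KKT holds.

yes


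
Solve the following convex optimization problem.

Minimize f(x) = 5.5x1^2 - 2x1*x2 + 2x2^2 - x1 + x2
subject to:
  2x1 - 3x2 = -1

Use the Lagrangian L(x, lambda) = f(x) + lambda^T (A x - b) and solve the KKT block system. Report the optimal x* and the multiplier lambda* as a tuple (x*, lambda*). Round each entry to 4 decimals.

Form the Lagrangian:
  L(x, lambda) = (1/2) x^T Q x + c^T x + lambda^T (A x - b)
Stationarity (grad_x L = 0): Q x + c + A^T lambda = 0.
Primal feasibility: A x = b.

This gives the KKT block system:
  [ Q   A^T ] [ x     ]   [-c ]
  [ A    0  ] [ lambda ] = [ b ]

Solving the linear system:
  x*      = (0.011, 0.3407)
  lambda* = (0.7802)
  f(x*)   = 0.5549

x* = (0.011, 0.3407), lambda* = (0.7802)


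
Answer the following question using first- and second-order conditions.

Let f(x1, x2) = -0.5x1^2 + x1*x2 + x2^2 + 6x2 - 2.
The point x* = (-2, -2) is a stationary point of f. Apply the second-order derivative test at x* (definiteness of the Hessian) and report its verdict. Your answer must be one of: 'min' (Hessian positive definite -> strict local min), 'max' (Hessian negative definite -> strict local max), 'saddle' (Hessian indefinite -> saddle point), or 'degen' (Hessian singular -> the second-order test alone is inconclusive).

Compute the Hessian H = grad^2 f:
  H = [[-1, 1], [1, 2]]
Verify stationarity: grad f(x*) = H x* + g = (0, 0).
Eigenvalues of H: -1.3028, 2.3028.
Eigenvalues have mixed signs, so H is indefinite -> x* is a saddle point.

saddle


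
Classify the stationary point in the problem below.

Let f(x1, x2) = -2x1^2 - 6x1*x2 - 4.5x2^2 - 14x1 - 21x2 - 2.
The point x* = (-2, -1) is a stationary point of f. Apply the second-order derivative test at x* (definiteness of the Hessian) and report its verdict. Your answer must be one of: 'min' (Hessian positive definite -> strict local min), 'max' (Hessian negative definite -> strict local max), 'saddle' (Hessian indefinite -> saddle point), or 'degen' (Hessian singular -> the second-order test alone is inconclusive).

Compute the Hessian H = grad^2 f:
  H = [[-4, -6], [-6, -9]]
Verify stationarity: grad f(x*) = H x* + g = (0, 0).
Eigenvalues of H: -13, 0.
H has a zero eigenvalue (singular; negative semidefinite but not definite), so H is neither positive definite, negative definite, nor indefinite. The second-order test alone is inconclusive -> degen.
(Indeed, f is constant along the null direction of H through x*, so x* is not a strict local extremum.)

degen


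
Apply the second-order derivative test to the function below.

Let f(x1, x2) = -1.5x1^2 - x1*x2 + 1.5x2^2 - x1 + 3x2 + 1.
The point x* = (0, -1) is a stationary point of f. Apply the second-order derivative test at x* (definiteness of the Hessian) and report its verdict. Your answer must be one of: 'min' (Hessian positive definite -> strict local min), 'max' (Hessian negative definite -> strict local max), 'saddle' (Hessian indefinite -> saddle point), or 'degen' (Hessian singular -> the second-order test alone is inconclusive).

Compute the Hessian H = grad^2 f:
  H = [[-3, -1], [-1, 3]]
Verify stationarity: grad f(x*) = H x* + g = (0, 0).
Eigenvalues of H: -3.1623, 3.1623.
Eigenvalues have mixed signs, so H is indefinite -> x* is a saddle point.

saddle


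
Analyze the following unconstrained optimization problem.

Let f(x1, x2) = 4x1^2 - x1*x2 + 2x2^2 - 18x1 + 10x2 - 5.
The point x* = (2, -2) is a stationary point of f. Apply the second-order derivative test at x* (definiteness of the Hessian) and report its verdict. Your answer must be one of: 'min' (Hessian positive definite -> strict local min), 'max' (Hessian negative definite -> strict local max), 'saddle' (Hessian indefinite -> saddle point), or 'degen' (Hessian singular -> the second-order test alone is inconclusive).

Compute the Hessian H = grad^2 f:
  H = [[8, -1], [-1, 4]]
Verify stationarity: grad f(x*) = H x* + g = (0, 0).
Eigenvalues of H: 3.7639, 8.2361.
Both eigenvalues > 0, so H is positive definite -> x* is a strict local min.

min


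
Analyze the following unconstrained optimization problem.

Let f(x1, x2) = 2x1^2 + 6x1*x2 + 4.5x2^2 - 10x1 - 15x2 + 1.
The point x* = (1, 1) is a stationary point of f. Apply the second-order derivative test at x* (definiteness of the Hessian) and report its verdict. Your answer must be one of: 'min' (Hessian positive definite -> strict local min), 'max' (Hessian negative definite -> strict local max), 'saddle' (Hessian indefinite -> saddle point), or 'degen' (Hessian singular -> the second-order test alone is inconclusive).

Compute the Hessian H = grad^2 f:
  H = [[4, 6], [6, 9]]
Verify stationarity: grad f(x*) = H x* + g = (0, 0).
Eigenvalues of H: 0, 13.
H has a zero eigenvalue (singular; positive semidefinite but not definite), so H is neither positive definite, negative definite, nor indefinite. The second-order test alone is inconclusive -> degen.
(Indeed, f is constant along the null direction of H through x*, so x* is not a strict local extremum.)

degen


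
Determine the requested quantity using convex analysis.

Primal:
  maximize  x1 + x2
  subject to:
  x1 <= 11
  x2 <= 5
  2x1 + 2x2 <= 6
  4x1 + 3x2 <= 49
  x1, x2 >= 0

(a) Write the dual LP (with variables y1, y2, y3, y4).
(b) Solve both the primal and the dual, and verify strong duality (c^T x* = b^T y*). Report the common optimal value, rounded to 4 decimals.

The standard primal-dual pair for 'max c^T x s.t. A x <= b, x >= 0' is:
  Dual:  min b^T y  s.t.  A^T y >= c,  y >= 0.

So the dual LP is:
  minimize  11y1 + 5y2 + 6y3 + 49y4
  subject to:
    y1 + 2y3 + 4y4 >= 1
    y2 + 2y3 + 3y4 >= 1
    y1, y2, y3, y4 >= 0

Solving the primal: x* = (3, 0).
  primal value c^T x* = 3.
Solving the dual: y* = (0, 0, 0.5, 0).
  dual value b^T y* = 3.
Strong duality: c^T x* = b^T y*. Confirmed.

3


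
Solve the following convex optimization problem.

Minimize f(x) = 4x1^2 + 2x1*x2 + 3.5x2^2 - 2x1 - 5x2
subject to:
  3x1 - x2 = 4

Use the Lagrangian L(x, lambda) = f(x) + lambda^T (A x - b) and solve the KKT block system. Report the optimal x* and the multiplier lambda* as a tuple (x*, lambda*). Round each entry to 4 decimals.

Form the Lagrangian:
  L(x, lambda) = (1/2) x^T Q x + c^T x + lambda^T (A x - b)
Stationarity (grad_x L = 0): Q x + c + A^T lambda = 0.
Primal feasibility: A x = b.

This gives the KKT block system:
  [ Q   A^T ] [ x     ]   [-c ]
  [ A    0  ] [ lambda ] = [ b ]

Solving the linear system:
  x*      = (1.3133, -0.0602)
  lambda* = (-2.7952)
  f(x*)   = 4.4277

x* = (1.3133, -0.0602), lambda* = (-2.7952)


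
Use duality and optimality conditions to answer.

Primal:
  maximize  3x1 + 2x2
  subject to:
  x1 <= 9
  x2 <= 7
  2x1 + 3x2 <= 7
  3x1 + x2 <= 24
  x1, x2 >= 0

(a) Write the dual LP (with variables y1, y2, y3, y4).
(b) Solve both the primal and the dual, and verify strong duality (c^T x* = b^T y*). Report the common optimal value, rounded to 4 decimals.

The standard primal-dual pair for 'max c^T x s.t. A x <= b, x >= 0' is:
  Dual:  min b^T y  s.t.  A^T y >= c,  y >= 0.

So the dual LP is:
  minimize  9y1 + 7y2 + 7y3 + 24y4
  subject to:
    y1 + 2y3 + 3y4 >= 3
    y2 + 3y3 + y4 >= 2
    y1, y2, y3, y4 >= 0

Solving the primal: x* = (3.5, 0).
  primal value c^T x* = 10.5.
Solving the dual: y* = (0, 0, 1.5, 0).
  dual value b^T y* = 10.5.
Strong duality: c^T x* = b^T y*. Confirmed.

10.5


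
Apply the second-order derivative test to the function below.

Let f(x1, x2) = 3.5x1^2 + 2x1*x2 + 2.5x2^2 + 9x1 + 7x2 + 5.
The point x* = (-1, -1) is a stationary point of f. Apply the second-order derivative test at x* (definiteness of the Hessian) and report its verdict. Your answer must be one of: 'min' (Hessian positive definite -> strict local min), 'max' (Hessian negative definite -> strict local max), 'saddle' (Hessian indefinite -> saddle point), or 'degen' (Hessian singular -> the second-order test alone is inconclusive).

Compute the Hessian H = grad^2 f:
  H = [[7, 2], [2, 5]]
Verify stationarity: grad f(x*) = H x* + g = (0, 0).
Eigenvalues of H: 3.7639, 8.2361.
Both eigenvalues > 0, so H is positive definite -> x* is a strict local min.

min


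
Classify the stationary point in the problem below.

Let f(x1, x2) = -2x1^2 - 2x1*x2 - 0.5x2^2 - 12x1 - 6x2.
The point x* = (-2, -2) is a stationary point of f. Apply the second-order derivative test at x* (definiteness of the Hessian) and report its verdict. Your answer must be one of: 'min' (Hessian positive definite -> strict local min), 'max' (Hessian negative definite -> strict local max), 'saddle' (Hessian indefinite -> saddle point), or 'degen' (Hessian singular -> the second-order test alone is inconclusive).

Compute the Hessian H = grad^2 f:
  H = [[-4, -2], [-2, -1]]
Verify stationarity: grad f(x*) = H x* + g = (0, 0).
Eigenvalues of H: -5, 0.
H has a zero eigenvalue (singular; negative semidefinite but not definite), so H is neither positive definite, negative definite, nor indefinite. The second-order test alone is inconclusive -> degen.
(Indeed, f is constant along the null direction of H through x*, so x* is not a strict local extremum.)

degen


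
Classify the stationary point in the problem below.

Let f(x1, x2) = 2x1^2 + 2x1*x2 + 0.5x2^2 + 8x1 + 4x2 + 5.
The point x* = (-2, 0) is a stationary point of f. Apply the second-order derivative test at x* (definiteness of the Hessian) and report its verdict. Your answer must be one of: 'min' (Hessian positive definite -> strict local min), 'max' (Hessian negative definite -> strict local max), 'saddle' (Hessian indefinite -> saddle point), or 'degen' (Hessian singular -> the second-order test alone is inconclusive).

Compute the Hessian H = grad^2 f:
  H = [[4, 2], [2, 1]]
Verify stationarity: grad f(x*) = H x* + g = (0, 0).
Eigenvalues of H: 0, 5.
H has a zero eigenvalue (singular; positive semidefinite but not definite), so H is neither positive definite, negative definite, nor indefinite. The second-order test alone is inconclusive -> degen.
(Indeed, f is constant along the null direction of H through x*, so x* is not a strict local extremum.)

degen


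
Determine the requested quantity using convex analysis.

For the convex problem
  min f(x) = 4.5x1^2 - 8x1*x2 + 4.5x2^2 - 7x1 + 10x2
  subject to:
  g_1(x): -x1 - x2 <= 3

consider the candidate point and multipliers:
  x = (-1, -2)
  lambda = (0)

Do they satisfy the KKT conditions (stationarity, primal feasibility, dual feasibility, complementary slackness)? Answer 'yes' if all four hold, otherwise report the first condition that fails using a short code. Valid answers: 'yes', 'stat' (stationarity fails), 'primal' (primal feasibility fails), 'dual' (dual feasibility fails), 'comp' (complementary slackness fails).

Gradient of f: grad f(x) = Q x + c = (0, 0)
Constraint values g_i(x) = a_i^T x - b_i:
  g_1((-1, -2)) = 0
Stationarity residual: grad f(x) + sum_i lambda_i a_i = (0, 0)
  -> stationarity OK
Primal feasibility (all g_i <= 0): OK
Dual feasibility (all lambda_i >= 0): OK
Complementary slackness (lambda_i * g_i(x) = 0 for all i): OK

Verdict: yes, KKT holds.

yes


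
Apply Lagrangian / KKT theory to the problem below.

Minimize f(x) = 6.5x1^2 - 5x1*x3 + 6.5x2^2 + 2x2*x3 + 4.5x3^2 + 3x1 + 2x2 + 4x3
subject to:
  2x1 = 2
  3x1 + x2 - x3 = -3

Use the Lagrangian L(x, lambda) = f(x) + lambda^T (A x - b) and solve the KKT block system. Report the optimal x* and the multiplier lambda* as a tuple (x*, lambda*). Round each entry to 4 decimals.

Form the Lagrangian:
  L(x, lambda) = (1/2) x^T Q x + c^T x + lambda^T (A x - b)
Stationarity (grad_x L = 0): Q x + c + A^T lambda = 0.
Primal feasibility: A x = b.

This gives the KKT block system:
  [ Q   A^T ] [ x     ]   [-c ]
  [ A    0  ] [ lambda ] = [ b ]

Solving the linear system:
  x*      = (1, -2.5769, 3.4231)
  lambda* = (-36.4231, 24.6538)
  f(x*)   = 79.1731

x* = (1, -2.5769, 3.4231), lambda* = (-36.4231, 24.6538)


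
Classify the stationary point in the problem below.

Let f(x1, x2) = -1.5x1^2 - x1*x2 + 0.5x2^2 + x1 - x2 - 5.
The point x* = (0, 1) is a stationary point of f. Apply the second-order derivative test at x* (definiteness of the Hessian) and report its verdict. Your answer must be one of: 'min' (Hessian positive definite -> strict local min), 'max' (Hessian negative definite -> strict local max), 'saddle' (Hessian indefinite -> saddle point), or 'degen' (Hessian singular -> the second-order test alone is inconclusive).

Compute the Hessian H = grad^2 f:
  H = [[-3, -1], [-1, 1]]
Verify stationarity: grad f(x*) = H x* + g = (0, 0).
Eigenvalues of H: -3.2361, 1.2361.
Eigenvalues have mixed signs, so H is indefinite -> x* is a saddle point.

saddle


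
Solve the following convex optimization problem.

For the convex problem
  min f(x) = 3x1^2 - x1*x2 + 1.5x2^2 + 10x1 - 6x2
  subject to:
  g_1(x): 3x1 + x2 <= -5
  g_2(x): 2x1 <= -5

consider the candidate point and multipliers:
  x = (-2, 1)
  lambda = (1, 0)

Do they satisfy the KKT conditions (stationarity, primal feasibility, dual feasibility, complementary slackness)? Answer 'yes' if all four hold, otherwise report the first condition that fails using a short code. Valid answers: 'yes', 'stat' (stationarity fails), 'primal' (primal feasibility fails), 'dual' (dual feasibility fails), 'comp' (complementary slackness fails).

Gradient of f: grad f(x) = Q x + c = (-3, -1)
Constraint values g_i(x) = a_i^T x - b_i:
  g_1((-2, 1)) = 0
  g_2((-2, 1)) = 1
Stationarity residual: grad f(x) + sum_i lambda_i a_i = (0, 0)
  -> stationarity OK
Primal feasibility (all g_i <= 0): FAILS
Dual feasibility (all lambda_i >= 0): OK
Complementary slackness (lambda_i * g_i(x) = 0 for all i): OK

Verdict: the first failing condition is primal_feasibility -> primal.

primal


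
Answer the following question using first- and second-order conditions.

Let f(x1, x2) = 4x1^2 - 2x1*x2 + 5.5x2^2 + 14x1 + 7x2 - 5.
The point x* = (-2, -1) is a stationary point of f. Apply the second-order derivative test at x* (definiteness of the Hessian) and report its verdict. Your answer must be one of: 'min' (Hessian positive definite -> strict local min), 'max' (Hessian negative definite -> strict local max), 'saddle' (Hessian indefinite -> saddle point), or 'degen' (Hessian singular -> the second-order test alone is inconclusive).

Compute the Hessian H = grad^2 f:
  H = [[8, -2], [-2, 11]]
Verify stationarity: grad f(x*) = H x* + g = (0, 0).
Eigenvalues of H: 7, 12.
Both eigenvalues > 0, so H is positive definite -> x* is a strict local min.

min


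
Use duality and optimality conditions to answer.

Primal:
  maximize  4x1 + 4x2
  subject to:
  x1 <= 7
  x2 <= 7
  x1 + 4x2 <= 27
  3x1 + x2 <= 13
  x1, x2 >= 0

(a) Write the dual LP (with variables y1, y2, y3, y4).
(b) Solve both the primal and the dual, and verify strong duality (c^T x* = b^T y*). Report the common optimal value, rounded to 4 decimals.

The standard primal-dual pair for 'max c^T x s.t. A x <= b, x >= 0' is:
  Dual:  min b^T y  s.t.  A^T y >= c,  y >= 0.

So the dual LP is:
  minimize  7y1 + 7y2 + 27y3 + 13y4
  subject to:
    y1 + y3 + 3y4 >= 4
    y2 + 4y3 + y4 >= 4
    y1, y2, y3, y4 >= 0

Solving the primal: x* = (2.2727, 6.1818).
  primal value c^T x* = 33.8182.
Solving the dual: y* = (0, 0, 0.7273, 1.0909).
  dual value b^T y* = 33.8182.
Strong duality: c^T x* = b^T y*. Confirmed.

33.8182


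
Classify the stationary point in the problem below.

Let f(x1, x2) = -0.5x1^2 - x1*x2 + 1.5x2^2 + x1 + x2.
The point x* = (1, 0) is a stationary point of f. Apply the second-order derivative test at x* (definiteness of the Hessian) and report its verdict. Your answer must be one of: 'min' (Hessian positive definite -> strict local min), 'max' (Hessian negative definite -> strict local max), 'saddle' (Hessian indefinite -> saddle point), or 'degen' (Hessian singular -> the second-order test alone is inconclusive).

Compute the Hessian H = grad^2 f:
  H = [[-1, -1], [-1, 3]]
Verify stationarity: grad f(x*) = H x* + g = (0, 0).
Eigenvalues of H: -1.2361, 3.2361.
Eigenvalues have mixed signs, so H is indefinite -> x* is a saddle point.

saddle


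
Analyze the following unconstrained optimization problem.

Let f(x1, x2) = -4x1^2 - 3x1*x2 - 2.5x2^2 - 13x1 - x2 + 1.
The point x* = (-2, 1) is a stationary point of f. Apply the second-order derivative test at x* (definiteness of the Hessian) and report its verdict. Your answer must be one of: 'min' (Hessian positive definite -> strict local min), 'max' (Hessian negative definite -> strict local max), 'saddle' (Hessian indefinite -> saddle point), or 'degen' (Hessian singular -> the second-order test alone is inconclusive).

Compute the Hessian H = grad^2 f:
  H = [[-8, -3], [-3, -5]]
Verify stationarity: grad f(x*) = H x* + g = (0, 0).
Eigenvalues of H: -9.8541, -3.1459.
Both eigenvalues < 0, so H is negative definite -> x* is a strict local max.

max


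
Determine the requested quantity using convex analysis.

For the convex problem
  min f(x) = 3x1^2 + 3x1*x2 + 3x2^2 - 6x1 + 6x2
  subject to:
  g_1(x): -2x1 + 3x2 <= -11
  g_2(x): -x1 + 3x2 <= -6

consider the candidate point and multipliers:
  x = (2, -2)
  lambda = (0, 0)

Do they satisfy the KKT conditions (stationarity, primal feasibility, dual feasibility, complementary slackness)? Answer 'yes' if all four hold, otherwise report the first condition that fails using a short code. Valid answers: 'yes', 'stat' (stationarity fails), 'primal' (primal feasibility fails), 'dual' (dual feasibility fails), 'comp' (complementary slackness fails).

Gradient of f: grad f(x) = Q x + c = (0, 0)
Constraint values g_i(x) = a_i^T x - b_i:
  g_1((2, -2)) = 1
  g_2((2, -2)) = -2
Stationarity residual: grad f(x) + sum_i lambda_i a_i = (0, 0)
  -> stationarity OK
Primal feasibility (all g_i <= 0): FAILS
Dual feasibility (all lambda_i >= 0): OK
Complementary slackness (lambda_i * g_i(x) = 0 for all i): OK

Verdict: the first failing condition is primal_feasibility -> primal.

primal


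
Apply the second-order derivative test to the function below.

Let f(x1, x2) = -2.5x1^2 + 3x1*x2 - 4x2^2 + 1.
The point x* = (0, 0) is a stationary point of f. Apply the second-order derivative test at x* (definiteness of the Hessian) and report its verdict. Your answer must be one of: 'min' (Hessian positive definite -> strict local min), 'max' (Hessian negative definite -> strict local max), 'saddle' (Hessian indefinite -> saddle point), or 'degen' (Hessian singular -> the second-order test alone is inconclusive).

Compute the Hessian H = grad^2 f:
  H = [[-5, 3], [3, -8]]
Verify stationarity: grad f(x*) = H x* + g = (0, 0).
Eigenvalues of H: -9.8541, -3.1459.
Both eigenvalues < 0, so H is negative definite -> x* is a strict local max.

max


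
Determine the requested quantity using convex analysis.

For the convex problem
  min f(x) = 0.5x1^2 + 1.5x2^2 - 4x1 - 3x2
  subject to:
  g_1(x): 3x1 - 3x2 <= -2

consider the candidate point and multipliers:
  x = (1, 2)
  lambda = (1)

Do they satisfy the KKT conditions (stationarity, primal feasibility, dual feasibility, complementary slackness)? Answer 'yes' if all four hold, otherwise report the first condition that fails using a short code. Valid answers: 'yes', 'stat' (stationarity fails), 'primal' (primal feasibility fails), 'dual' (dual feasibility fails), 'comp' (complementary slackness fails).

Gradient of f: grad f(x) = Q x + c = (-3, 3)
Constraint values g_i(x) = a_i^T x - b_i:
  g_1((1, 2)) = -1
Stationarity residual: grad f(x) + sum_i lambda_i a_i = (0, 0)
  -> stationarity OK
Primal feasibility (all g_i <= 0): OK
Dual feasibility (all lambda_i >= 0): OK
Complementary slackness (lambda_i * g_i(x) = 0 for all i): FAILS

Verdict: the first failing condition is complementary_slackness -> comp.

comp


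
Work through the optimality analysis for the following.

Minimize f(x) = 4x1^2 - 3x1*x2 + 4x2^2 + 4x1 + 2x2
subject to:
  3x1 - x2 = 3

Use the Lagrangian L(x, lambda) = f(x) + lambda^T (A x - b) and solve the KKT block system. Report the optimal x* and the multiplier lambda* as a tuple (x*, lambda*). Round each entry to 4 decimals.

Form the Lagrangian:
  L(x, lambda) = (1/2) x^T Q x + c^T x + lambda^T (A x - b)
Stationarity (grad_x L = 0): Q x + c + A^T lambda = 0.
Primal feasibility: A x = b.

This gives the KKT block system:
  [ Q   A^T ] [ x     ]   [-c ]
  [ A    0  ] [ lambda ] = [ b ]

Solving the linear system:
  x*      = (0.8548, -0.4355)
  lambda* = (-4.0484)
  f(x*)   = 7.3468

x* = (0.8548, -0.4355), lambda* = (-4.0484)


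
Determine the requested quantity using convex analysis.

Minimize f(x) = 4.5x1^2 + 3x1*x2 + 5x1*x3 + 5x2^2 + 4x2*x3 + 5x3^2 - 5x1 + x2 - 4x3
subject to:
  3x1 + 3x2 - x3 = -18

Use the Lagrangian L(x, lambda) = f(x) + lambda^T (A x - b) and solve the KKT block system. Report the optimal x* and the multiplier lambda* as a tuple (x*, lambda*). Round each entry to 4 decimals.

Form the Lagrangian:
  L(x, lambda) = (1/2) x^T Q x + c^T x + lambda^T (A x - b)
Stationarity (grad_x L = 0): Q x + c + A^T lambda = 0.
Primal feasibility: A x = b.

This gives the KKT block system:
  [ Q   A^T ] [ x     ]   [-c ]
  [ A    0  ] [ lambda ] = [ b ]

Solving the linear system:
  x*      = (-2.4386, -2.4868, 3.2237)
  lambda* = (6.0965)
  f(x*)   = 53.2741

x* = (-2.4386, -2.4868, 3.2237), lambda* = (6.0965)


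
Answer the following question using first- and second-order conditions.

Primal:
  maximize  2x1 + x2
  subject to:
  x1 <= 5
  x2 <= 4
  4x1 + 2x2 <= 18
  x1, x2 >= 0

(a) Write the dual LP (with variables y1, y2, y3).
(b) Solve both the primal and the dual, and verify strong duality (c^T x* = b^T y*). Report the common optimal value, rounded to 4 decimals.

The standard primal-dual pair for 'max c^T x s.t. A x <= b, x >= 0' is:
  Dual:  min b^T y  s.t.  A^T y >= c,  y >= 0.

So the dual LP is:
  minimize  5y1 + 4y2 + 18y3
  subject to:
    y1 + 4y3 >= 2
    y2 + 2y3 >= 1
    y1, y2, y3 >= 0

Solving the primal: x* = (4.5, 0).
  primal value c^T x* = 9.
Solving the dual: y* = (0, 0, 0.5).
  dual value b^T y* = 9.
Strong duality: c^T x* = b^T y*. Confirmed.

9


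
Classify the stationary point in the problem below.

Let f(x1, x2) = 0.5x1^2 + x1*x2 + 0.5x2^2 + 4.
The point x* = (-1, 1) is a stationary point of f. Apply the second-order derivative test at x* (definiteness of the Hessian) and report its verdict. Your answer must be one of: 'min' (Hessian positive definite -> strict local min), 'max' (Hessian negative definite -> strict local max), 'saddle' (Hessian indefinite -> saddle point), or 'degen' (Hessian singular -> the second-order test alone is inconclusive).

Compute the Hessian H = grad^2 f:
  H = [[1, 1], [1, 1]]
Verify stationarity: grad f(x*) = H x* + g = (0, 0).
Eigenvalues of H: 0, 2.
H has a zero eigenvalue (singular; positive semidefinite but not definite), so H is neither positive definite, negative definite, nor indefinite. The second-order test alone is inconclusive -> degen.
(Indeed, f is constant along the null direction of H through x*, so x* is not a strict local extremum.)

degen


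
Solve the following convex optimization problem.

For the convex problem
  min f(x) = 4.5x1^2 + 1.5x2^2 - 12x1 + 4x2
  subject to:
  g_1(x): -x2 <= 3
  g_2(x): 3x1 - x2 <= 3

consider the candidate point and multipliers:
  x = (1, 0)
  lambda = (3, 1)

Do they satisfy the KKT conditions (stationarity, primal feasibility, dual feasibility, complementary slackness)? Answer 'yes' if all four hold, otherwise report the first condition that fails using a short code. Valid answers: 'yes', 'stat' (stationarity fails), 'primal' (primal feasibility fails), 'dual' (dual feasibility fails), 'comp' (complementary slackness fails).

Gradient of f: grad f(x) = Q x + c = (-3, 4)
Constraint values g_i(x) = a_i^T x - b_i:
  g_1((1, 0)) = -3
  g_2((1, 0)) = 0
Stationarity residual: grad f(x) + sum_i lambda_i a_i = (0, 0)
  -> stationarity OK
Primal feasibility (all g_i <= 0): OK
Dual feasibility (all lambda_i >= 0): OK
Complementary slackness (lambda_i * g_i(x) = 0 for all i): FAILS

Verdict: the first failing condition is complementary_slackness -> comp.

comp


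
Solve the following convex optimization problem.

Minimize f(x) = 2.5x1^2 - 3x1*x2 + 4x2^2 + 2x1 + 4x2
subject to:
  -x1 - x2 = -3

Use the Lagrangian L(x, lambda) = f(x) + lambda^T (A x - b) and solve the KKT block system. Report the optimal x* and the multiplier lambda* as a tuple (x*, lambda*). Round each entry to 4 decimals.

Form the Lagrangian:
  L(x, lambda) = (1/2) x^T Q x + c^T x + lambda^T (A x - b)
Stationarity (grad_x L = 0): Q x + c + A^T lambda = 0.
Primal feasibility: A x = b.

This gives the KKT block system:
  [ Q   A^T ] [ x     ]   [-c ]
  [ A    0  ] [ lambda ] = [ b ]

Solving the linear system:
  x*      = (1.8421, 1.1579)
  lambda* = (7.7368)
  f(x*)   = 15.7632

x* = (1.8421, 1.1579), lambda* = (7.7368)


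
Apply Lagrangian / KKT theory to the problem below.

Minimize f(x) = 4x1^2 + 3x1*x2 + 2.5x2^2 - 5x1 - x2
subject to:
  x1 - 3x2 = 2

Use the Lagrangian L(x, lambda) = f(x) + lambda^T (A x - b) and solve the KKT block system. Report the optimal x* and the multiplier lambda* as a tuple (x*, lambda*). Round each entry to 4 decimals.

Form the Lagrangian:
  L(x, lambda) = (1/2) x^T Q x + c^T x + lambda^T (A x - b)
Stationarity (grad_x L = 0): Q x + c + A^T lambda = 0.
Primal feasibility: A x = b.

This gives the KKT block system:
  [ Q   A^T ] [ x     ]   [-c ]
  [ A    0  ] [ lambda ] = [ b ]

Solving the linear system:
  x*      = (0.8, -0.4)
  lambda* = (-0.2)
  f(x*)   = -1.6

x* = (0.8, -0.4), lambda* = (-0.2)


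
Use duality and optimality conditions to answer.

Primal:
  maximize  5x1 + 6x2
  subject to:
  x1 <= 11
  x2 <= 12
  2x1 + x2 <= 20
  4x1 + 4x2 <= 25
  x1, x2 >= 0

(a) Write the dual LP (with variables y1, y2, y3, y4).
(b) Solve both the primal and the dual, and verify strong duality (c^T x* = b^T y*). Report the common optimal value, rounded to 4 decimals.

The standard primal-dual pair for 'max c^T x s.t. A x <= b, x >= 0' is:
  Dual:  min b^T y  s.t.  A^T y >= c,  y >= 0.

So the dual LP is:
  minimize  11y1 + 12y2 + 20y3 + 25y4
  subject to:
    y1 + 2y3 + 4y4 >= 5
    y2 + y3 + 4y4 >= 6
    y1, y2, y3, y4 >= 0

Solving the primal: x* = (0, 6.25).
  primal value c^T x* = 37.5.
Solving the dual: y* = (0, 0, 0, 1.5).
  dual value b^T y* = 37.5.
Strong duality: c^T x* = b^T y*. Confirmed.

37.5


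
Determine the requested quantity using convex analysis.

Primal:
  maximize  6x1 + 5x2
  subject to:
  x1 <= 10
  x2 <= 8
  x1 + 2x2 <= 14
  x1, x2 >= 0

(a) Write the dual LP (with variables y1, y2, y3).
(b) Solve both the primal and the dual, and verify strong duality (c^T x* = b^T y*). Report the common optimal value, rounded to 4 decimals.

The standard primal-dual pair for 'max c^T x s.t. A x <= b, x >= 0' is:
  Dual:  min b^T y  s.t.  A^T y >= c,  y >= 0.

So the dual LP is:
  minimize  10y1 + 8y2 + 14y3
  subject to:
    y1 + y3 >= 6
    y2 + 2y3 >= 5
    y1, y2, y3 >= 0

Solving the primal: x* = (10, 2).
  primal value c^T x* = 70.
Solving the dual: y* = (3.5, 0, 2.5).
  dual value b^T y* = 70.
Strong duality: c^T x* = b^T y*. Confirmed.

70
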